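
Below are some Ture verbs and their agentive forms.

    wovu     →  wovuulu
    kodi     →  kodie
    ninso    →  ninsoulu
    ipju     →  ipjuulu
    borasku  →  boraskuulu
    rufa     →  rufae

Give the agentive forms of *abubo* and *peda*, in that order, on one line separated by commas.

The alternation tracks the last vowel of the stem — -ulu when the last vowel of the stem is a rounded vowel (*wovu*, *ninso*, *ipju*, *borasku*); -e when the last vowel of the stem is an unrounded vowel (*kodi*, *rufa*).
Since the last vowel of *abubo* is /o/ (a rounded vowel), it takes -ulu, giving *abuboulu*.
Since the last vowel of *peda* is /a/ (an unrounded vowel), it takes -e, giving *pedae*.

abuboulu, pedae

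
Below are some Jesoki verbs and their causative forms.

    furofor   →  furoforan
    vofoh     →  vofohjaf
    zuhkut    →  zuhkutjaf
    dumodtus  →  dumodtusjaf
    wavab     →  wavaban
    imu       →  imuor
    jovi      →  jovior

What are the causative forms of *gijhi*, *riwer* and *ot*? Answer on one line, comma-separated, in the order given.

gijhior, riweran, otjaf

The alternation tracks the final sound of the stem — -jaf when the stem ends in a voiceless consonant (*vofoh*, *zuhkut*, *dumodtus*); -an when the stem ends in a voiced consonant (*furofor*, *wavab*); -or when the stem ends in a vowel (*imu*, *jovi*).
The final sound of *gijhi* is /i/, which is a vowel, so the suffix is -or, giving *gijhior*.
Since the final sound of *riwer* is /r/ (a voiced consonant), it takes -an, giving *riweran*.
*ot*: final sound = /t/, a voiceless consonant → -jaf → *otjaf*.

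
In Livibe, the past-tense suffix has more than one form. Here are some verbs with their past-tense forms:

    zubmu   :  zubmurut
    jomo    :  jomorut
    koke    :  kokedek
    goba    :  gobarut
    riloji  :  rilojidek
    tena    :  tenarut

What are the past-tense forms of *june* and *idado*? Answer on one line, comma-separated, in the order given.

junedek, idadorut

The suffix is conditioned by the last vowel: -dek when the last vowel of the stem is a front vowel (*koke*, *riloji*); -rut when the last vowel of the stem is a back vowel (*zubmu*, *jomo*, *goba*, *tena*).
The last vowel of *june* is /e/, which is a front vowel, so the suffix is -dek, giving *junedek*.
The last vowel of *idado* is /o/, which is a back vowel, so the suffix is -rut, giving *idadorut*.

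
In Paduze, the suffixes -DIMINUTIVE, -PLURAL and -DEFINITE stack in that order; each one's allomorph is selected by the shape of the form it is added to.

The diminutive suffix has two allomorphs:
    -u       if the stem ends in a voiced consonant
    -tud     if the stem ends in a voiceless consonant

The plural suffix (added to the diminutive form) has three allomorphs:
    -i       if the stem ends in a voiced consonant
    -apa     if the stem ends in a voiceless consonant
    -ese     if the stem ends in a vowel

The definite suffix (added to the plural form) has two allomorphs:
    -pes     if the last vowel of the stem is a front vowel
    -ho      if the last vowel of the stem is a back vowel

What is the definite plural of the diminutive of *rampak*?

Since the final consonant of *rampak* is /k/ (voiceless), it takes -tud, giving *rampaktud*.
The diminutive form *rampaktud* — final sound /d/ (a voiced consonant) → -i → *rampaktudi*.
The plural form *rampaktudi* — last vowel /i/ (a front vowel) → -pes → *rampaktudipes*.

rampaktudipes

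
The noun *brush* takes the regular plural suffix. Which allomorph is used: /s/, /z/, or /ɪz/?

/ɪz/

The stem *brush* ends in a sibilant (/s, z, ʃ, ʒ, tʃ, dʒ/).
The plural suffix surfaces as /ɪz/ after sibilants, /s/ after other voiceless consonants, and /z/ after other voiced sounds.
So the plural -s on *brush* is pronounced /ɪz/.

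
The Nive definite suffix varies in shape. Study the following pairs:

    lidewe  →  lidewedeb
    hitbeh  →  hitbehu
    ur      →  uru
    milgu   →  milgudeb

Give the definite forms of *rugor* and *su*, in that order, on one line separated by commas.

The suffix is conditioned by the final sound: -u when the stem ends in a consonant (*hitbeh*, *ur*); -deb when the stem ends in a vowel (*lidewe*, *milgu*).
*rugor* — final sound /r/ (a consonant) → -u → *rugoru*.
*su* — final sound /u/ (a vowel) → -deb → *sudeb*.

rugoru, sudeb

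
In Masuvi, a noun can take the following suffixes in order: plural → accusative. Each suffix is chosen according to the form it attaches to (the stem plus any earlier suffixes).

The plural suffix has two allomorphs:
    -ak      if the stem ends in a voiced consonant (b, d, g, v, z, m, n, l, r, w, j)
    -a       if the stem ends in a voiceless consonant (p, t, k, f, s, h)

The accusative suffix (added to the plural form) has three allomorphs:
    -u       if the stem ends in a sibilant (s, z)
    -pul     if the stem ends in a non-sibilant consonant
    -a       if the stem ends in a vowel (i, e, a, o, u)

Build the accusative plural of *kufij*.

kufijakpul

*kufij*: final consonant = /j/, voiced → -ak → *kufijak*.
The final sound of the plural form *kufijak* is /k/, which is a non-sibilant consonant, so the accusative suffix is -pul, giving *kufijakpul*.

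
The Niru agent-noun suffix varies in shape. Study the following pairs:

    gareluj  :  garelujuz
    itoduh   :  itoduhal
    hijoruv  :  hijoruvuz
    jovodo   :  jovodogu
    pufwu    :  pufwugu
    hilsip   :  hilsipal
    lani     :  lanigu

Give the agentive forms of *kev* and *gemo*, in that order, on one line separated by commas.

kevuz, gemogu

The pattern is voicing of the final sound: -al when the stem ends in a voiceless consonant (*itoduh*, *hilsip*); -uz when the stem ends in a voiced consonant (*gareluj*, *hijoruv*); -gu when the stem ends in a vowel (*jovodo*, *pufwu*, *lani*).
The final sound of *kev* is /v/, which is a voiced consonant, so the suffix is -uz, giving *kevuz*.
The final sound of *gemo* is /o/, which is a vowel, so the suffix is -gu, giving *gemogu*.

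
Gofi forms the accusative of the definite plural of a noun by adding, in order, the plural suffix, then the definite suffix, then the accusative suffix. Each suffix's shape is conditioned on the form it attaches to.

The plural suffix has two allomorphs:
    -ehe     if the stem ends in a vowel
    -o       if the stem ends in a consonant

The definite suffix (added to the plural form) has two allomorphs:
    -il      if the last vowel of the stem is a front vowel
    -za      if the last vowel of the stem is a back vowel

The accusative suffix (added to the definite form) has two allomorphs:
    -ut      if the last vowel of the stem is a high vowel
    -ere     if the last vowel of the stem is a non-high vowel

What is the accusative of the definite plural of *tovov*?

tovovozaere

*tovov*: final sound = /v/, a consonant → -o → *tovovo*.
The last vowel of the plural form *tovovo* is /o/, which is a back vowel, so the definite suffix is -za, giving *tovovoza*.
Since the last vowel of the definite form *tovovoza* is /a/ (a non-high vowel), it takes -ere, giving *tovovozaere*.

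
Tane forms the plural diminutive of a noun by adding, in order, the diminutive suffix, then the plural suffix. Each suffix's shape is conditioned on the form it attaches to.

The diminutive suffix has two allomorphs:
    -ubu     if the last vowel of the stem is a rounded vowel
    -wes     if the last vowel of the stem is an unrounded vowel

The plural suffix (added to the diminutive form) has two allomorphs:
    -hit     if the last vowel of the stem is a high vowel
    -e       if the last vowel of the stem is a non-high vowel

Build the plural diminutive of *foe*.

foewese

*foe*: last vowel = /e/, an unrounded vowel → -wes → *foewes*.
The last vowel of the diminutive form *foewes* is /e/, which is a non-high vowel, so the plural suffix is -e, giving *foewese*.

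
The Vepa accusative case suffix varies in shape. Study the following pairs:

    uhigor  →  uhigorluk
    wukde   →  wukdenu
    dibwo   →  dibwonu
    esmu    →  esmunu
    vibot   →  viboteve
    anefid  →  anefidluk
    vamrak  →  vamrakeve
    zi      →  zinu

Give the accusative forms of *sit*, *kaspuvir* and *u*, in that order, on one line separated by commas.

siteve, kaspuvirluk, unu

The pattern is voicing of the final sound: -eve when the stem ends in a voiceless consonant (*vibot*, *vamrak*); -luk when the stem ends in a voiced consonant (*uhigor*, *anefid*); -nu when the stem ends in a vowel (*wukde*, *dibwo*, *esmu*, *zi*).
*sit* — final sound /t/ (a voiceless consonant) → -eve → *siteve*.
The final sound of *kaspuvir* is /r/, which is a voiced consonant, so the suffix is -luk, giving *kaspuvirluk*.
Since the final sound of *u* is /u/ (a vowel), it takes -nu, giving *unu*.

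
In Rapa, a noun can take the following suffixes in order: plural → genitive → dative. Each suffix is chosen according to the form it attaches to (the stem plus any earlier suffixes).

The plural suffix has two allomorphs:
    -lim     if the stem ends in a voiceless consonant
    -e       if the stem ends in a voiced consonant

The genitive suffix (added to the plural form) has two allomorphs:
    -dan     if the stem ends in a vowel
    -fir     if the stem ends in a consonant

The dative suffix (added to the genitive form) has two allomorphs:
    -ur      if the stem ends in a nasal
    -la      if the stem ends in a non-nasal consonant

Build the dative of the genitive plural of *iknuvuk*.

*iknuvuk*: final consonant = /k/, voiceless → -lim → *iknuvuklim*.
The plural form *iknuvuklim*: final sound = /m/, a consonant → -fir → *iknuvuklimfir*.
The final consonant of the genitive form *iknuvuklimfir* is /r/, which is non-nasal, so the dative suffix is -la, giving *iknuvuklimfirla*.

iknuvuklimfirla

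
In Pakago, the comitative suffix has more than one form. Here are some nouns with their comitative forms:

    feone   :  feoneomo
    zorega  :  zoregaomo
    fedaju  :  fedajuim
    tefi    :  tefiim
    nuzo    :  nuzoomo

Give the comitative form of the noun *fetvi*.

The alternation tracks the last vowel of the stem — -im when the last vowel of the stem is a high vowel (*fedaju*, *tefi*); -omo when the last vowel of the stem is a non-high vowel (*feone*, *zorega*, *nuzo*).
The last vowel of *fetvi* is /i/, which is a high vowel, so the suffix is -im, giving *fetviim*.

fetviim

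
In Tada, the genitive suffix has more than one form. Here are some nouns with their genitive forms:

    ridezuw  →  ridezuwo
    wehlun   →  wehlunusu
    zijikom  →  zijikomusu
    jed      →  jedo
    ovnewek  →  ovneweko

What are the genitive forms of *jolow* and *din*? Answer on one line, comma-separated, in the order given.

jolowo, dinusu

Looking at the final consonant of each stem: -usu when the stem ends in a nasal (*wehlun*, *zijikom*); -o when the stem ends in a non-nasal consonant (*ridezuw*, *jed*, *ovnewek*).
Since the final consonant of *jolow* is /w/ (non-nasal), it takes -o, giving *jolowo*.
Since the final consonant of *din* is /n/ (a nasal), it takes -usu, giving *dinusu*.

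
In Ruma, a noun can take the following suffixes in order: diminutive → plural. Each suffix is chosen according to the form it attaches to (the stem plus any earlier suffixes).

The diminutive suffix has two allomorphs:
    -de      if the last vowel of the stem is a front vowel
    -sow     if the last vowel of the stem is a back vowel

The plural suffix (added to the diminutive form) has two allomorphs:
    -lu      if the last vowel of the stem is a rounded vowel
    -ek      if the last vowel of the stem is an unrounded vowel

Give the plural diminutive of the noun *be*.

The last vowel of *be* is /e/, which is a front vowel, so the diminutive suffix is -de, giving *bede*.
Since the last vowel of the diminutive form *bede* is /e/ (an unrounded vowel), it takes -ek, giving *bedeek*.

bedeek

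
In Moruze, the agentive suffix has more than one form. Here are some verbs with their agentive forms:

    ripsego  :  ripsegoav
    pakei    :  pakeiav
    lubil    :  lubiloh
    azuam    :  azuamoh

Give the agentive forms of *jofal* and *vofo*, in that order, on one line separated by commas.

jofaloh, vofoav

The suffix is conditioned by the final sound: -oh when the stem ends in a consonant (*lubil*, *azuam*); -av when the stem ends in a vowel (*ripsego*, *pakei*).
Since the final sound of *jofal* is /l/ (a consonant), it takes -oh, giving *jofaloh*.
The final sound of *vofo* is /o/, which is a vowel, so the suffix is -av, giving *vofoav*.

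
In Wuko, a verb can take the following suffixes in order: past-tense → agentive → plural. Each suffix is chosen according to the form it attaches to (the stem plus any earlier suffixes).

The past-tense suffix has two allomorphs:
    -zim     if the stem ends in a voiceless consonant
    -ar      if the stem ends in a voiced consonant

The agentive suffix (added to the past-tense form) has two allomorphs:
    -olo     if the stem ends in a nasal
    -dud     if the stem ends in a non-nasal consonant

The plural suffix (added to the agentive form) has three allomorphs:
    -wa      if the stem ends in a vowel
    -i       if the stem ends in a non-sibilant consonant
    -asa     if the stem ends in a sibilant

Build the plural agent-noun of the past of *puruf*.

Since the final consonant of *puruf* is /f/ (voiceless), it takes -zim, giving *purufzim*.
Since the final consonant of the past-tense form *purufzim* is /m/ (a nasal), it takes -olo, giving *purufzimolo*.
Since the final sound of the agentive form *purufzimolo* is /o/ (a vowel), it takes -wa, giving *purufzimolowa*.

purufzimolowa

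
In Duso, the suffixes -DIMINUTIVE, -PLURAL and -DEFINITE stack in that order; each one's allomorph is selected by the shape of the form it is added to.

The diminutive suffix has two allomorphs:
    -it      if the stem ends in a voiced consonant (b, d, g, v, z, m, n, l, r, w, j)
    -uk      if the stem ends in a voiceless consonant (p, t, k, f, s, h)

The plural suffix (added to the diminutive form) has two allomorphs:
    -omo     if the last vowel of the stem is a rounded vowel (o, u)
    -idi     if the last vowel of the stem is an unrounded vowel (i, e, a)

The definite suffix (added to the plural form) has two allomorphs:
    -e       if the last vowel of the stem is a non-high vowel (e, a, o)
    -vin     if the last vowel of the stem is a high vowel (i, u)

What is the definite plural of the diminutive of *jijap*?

*jijap* — final consonant /p/ (voiceless) → -uk → *jijapuk*.
The diminutive form *jijapuk* — last vowel /u/ (a rounded vowel) → -omo → *jijapukomo*.
The plural form *jijapukomo* — last vowel /o/ (a non-high vowel) → -e → *jijapukomoe*.

jijapukomoe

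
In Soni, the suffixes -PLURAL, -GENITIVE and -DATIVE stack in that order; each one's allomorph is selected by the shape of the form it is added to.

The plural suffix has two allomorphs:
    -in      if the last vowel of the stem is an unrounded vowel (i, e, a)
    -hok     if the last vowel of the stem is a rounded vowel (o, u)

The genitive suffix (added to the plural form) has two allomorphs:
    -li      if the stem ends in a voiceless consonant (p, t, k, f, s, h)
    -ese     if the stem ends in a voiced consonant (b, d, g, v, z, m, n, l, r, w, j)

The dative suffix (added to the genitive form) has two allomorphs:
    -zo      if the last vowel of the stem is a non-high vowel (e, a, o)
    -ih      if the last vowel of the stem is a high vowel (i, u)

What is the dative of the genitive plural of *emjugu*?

The last vowel of *emjugu* is /u/, which is a rounded vowel, so the plural suffix is -hok, giving *emjuguhok*.
The plural form *emjuguhok* — final consonant /k/ (voiceless) → -li → *emjuguhokli*.
The genitive form *emjuguhokli* — last vowel /i/ (a high vowel) → -ih → *emjuguhokliih*.

emjuguhokliih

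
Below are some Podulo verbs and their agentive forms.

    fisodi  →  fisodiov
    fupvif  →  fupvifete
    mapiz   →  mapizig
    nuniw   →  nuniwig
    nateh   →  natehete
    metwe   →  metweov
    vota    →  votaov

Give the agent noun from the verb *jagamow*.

jagamowig

The pattern is voicing of the final sound: -ete when the stem ends in a voiceless consonant (*fupvif*, *nateh*); -ig when the stem ends in a voiced consonant (*mapiz*, *nuniw*); -ov when the stem ends in a vowel (*fisodi*, *metwe*, *vota*).
The final sound of *jagamow* is /w/, which is a voiced consonant, so the suffix is -ig, giving *jagamowig*.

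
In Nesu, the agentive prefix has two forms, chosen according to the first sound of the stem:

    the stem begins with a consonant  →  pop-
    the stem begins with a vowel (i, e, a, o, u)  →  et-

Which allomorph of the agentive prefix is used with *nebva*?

pop-

*nebva*: first sound = /n/, a consonant → pop-.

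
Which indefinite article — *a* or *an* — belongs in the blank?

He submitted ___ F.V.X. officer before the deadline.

an

The indefinite article is chosen by the initial *sound* of the following word, not its spelling.
The initialism *F.V.X.* is read letter by letter; the first letter, F, is pronounced /ɛf/, which begins with a vowel sound.
So the article is *an*: He submitted an F.V.X. officer before the deadline.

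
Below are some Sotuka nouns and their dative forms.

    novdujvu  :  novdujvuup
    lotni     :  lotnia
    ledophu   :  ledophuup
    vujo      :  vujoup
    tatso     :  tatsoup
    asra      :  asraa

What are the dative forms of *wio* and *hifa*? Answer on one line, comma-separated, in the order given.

The pattern is rounding harmony: -up when the last vowel of the stem is a rounded vowel (*novdujvu*, *ledophu*, *vujo*, *tatso*); -a when the last vowel of the stem is an unrounded vowel (*lotni*, *asra*).
*wio* — last vowel /o/ (a rounded vowel) → -up → *wioup*.
*hifa* — last vowel /a/ (an unrounded vowel) → -a → *hifaa*.

wioup, hifaa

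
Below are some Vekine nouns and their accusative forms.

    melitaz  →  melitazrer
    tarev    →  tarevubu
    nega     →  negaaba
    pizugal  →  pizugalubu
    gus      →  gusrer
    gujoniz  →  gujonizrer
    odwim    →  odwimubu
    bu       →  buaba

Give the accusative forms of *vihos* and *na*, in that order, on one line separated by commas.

The pattern is sibilance of the final sound: -rer when the stem ends in a sibilant (*melitaz*, *gus*, *gujoniz*); -ubu when the stem ends in a non-sibilant consonant (*tarev*, *pizugal*, *odwim*); -aba when the stem ends in a vowel (*nega*, *bu*).
*vihos* — final sound /s/ (a sibilant) → -rer → *vihosrer*.
*na*: final sound = /a/, a vowel → -aba → *naaba*.

vihosrer, naaba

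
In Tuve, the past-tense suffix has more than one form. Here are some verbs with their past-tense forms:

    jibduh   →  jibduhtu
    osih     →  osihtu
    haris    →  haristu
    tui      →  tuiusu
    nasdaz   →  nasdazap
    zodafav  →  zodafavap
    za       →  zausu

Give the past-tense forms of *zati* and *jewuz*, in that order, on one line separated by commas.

zatiusu, jewuzap

Looking at the final sound of each stem: -tu when the stem ends in a voiceless consonant (*jibduh*, *osih*, *haris*); -ap when the stem ends in a voiced consonant (*nasdaz*, *zodafav*); -usu when the stem ends in a vowel (*tui*, *za*).
*zati*: final sound = /i/, a vowel → -usu → *zatiusu*.
*jewuz* — final sound /z/ (a voiced consonant) → -ap → *jewuzap*.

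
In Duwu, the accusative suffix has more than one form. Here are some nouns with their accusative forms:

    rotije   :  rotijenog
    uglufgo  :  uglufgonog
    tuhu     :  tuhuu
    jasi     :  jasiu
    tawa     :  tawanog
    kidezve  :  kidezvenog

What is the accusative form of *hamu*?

hamuu

The suffix is conditioned by the last vowel: -u when the last vowel of the stem is a high vowel (*tuhu*, *jasi*); -nog when the last vowel of the stem is a non-high vowel (*rotije*, *uglufgo*, *tawa*, *kidezve*).
*hamu* — last vowel /u/ (a high vowel) → -u → *hamuu*.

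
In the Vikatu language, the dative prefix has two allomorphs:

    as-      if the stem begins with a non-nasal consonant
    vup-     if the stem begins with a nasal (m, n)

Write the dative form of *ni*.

The first consonant of *ni* is /n/, which is a nasal, so the prefix is vup-, giving *vupni*.

vupni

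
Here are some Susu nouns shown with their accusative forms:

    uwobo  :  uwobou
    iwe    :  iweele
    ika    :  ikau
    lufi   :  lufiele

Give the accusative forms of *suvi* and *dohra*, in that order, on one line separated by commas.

The alternation tracks the last vowel of the stem — -ele when the last vowel of the stem is a front vowel (*iwe*, *lufi*); -u when the last vowel of the stem is a back vowel (*uwobo*, *ika*).
The last vowel of *suvi* is /i/, which is a front vowel, so the suffix is -ele, giving *suviele*.
*dohra*: last vowel = /a/, a back vowel → -u → *dohrau*.

suviele, dohrau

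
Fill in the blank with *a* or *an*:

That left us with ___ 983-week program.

The indefinite article is chosen by the initial *sound* of the following word, not its spelling.
The number *983* is spoken "nine hundred …", beginning with /naɪn/ — a consonant sound.
So the article is *a*: That left us with a 983-week program.

a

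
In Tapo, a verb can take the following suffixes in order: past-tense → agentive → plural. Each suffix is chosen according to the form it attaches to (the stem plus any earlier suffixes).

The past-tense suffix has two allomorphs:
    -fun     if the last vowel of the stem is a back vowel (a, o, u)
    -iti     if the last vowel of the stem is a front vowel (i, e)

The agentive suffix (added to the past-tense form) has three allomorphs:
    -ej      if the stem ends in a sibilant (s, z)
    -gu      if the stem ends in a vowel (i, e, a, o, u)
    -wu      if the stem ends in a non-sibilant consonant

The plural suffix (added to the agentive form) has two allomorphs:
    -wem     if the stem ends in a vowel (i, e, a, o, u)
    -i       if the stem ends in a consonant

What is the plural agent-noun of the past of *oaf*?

oaffunwuwem

The last vowel of *oaf* is /a/, which is a back vowel, so the past-tense suffix is -fun, giving *oaffun*.
The final sound of the past-tense form *oaffun* is /n/, which is a non-sibilant consonant, so the agentive suffix is -wu, giving *oaffunwu*.
Since the final sound of the agentive form *oaffunwu* is /u/ (a vowel), it takes -wem, giving *oaffunwuwem*.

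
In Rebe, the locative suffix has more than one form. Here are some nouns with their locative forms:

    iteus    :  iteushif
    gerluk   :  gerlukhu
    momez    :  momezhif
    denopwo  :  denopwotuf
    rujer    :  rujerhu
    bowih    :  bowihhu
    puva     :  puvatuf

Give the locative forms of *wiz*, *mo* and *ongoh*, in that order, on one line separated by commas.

Looking at the final sound of each stem: -hif when the stem ends in a sibilant (*iteus*, *momez*); -hu when the stem ends in a non-sibilant consonant (*gerluk*, *rujer*, *bowih*); -tuf when the stem ends in a vowel (*denopwo*, *puva*).
*wiz*: final sound = /z/, a sibilant → -hif → *wizhif*.
*mo* — final sound /o/ (a vowel) → -tuf → *motuf*.
Since the final sound of *ongoh* is /h/ (a non-sibilant consonant), it takes -hu, giving *ongohhu*.

wizhif, motuf, ongohhu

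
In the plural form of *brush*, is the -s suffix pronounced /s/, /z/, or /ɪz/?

The stem *brush* ends in a sibilant (/s, z, ʃ, ʒ, tʃ, dʒ/).
The plural suffix surfaces as /ɪz/ after sibilants, /s/ after other voiceless consonants, and /z/ after other voiced sounds.
So the plural -s on *brush* is pronounced /ɪz/.

/ɪz/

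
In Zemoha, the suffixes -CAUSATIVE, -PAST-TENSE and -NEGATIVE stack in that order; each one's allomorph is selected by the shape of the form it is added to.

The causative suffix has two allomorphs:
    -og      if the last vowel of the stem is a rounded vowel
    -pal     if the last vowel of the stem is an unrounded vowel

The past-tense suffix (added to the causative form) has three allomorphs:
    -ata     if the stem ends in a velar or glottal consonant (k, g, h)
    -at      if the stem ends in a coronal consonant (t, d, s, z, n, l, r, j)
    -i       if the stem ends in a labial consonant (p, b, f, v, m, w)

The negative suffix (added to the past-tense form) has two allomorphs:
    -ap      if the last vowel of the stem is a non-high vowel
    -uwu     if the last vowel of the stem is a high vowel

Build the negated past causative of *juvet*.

*juvet* — last vowel /e/ (an unrounded vowel) → -pal → *juvetpal*.
The causative form *juvetpal* — final consonant /l/ (coronal) → -at → *juvetpalat*.
The past-tense form *juvetpalat*: last vowel = /a/, a non-high vowel → -ap → *juvetpalatap*.

juvetpalatap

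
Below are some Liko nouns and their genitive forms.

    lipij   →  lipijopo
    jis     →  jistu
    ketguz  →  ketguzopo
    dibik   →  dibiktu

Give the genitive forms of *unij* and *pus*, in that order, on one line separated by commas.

The alternation tracks the final consonant of the stem — -tu when the stem ends in a voiceless consonant (*jis*, *dibik*); -opo when the stem ends in a voiced consonant (*lipij*, *ketguz*).
*unij* — final consonant /j/ (voiced) → -opo → *unijopo*.
*pus* — final consonant /s/ (voiceless) → -tu → *pustu*.

unijopo, pustu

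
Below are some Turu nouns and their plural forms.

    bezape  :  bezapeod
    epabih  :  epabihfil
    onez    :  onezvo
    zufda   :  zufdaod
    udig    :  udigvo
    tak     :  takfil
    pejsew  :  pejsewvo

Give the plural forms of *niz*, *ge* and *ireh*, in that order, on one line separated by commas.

nizvo, geod, irehfil

The alternation tracks the final sound of the stem — -fil when the stem ends in a voiceless consonant (*epabih*, *tak*); -vo when the stem ends in a voiced consonant (*onez*, *udig*, *pejsew*); -od when the stem ends in a vowel (*bezape*, *zufda*).
The final sound of *niz* is /z/, which is a voiced consonant, so the suffix is -vo, giving *nizvo*.
The final sound of *ge* is /e/, which is a vowel, so the suffix is -od, giving *geod*.
*ireh*: final sound = /h/, a voiceless consonant → -fil → *irehfil*.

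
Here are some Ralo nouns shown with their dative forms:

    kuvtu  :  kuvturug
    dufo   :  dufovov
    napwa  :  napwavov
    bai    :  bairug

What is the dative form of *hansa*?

hansavov

The suffix is conditioned by the last vowel: -rug when the last vowel of the stem is a high vowel (*kuvtu*, *bai*); -vov when the last vowel of the stem is a non-high vowel (*dufo*, *napwa*).
*hansa*: last vowel = /a/, a non-high vowel → -vov → *hansavov*.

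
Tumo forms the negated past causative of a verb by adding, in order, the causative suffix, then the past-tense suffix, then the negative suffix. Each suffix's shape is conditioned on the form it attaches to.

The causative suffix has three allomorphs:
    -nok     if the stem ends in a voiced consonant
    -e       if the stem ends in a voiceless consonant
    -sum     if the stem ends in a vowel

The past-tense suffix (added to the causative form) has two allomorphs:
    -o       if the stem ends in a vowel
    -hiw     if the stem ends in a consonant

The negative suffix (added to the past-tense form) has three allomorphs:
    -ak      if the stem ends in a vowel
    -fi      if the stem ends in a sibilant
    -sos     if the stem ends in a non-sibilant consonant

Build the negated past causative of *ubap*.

ubapeoak

*ubap* — final sound /p/ (a voiceless consonant) → -e → *ubape*.
The final sound of the causative form *ubape* is /e/, which is a vowel, so the past-tense suffix is -o, giving *ubapeo*.
Since the final sound of the past-tense form *ubapeo* is /o/ (a vowel), it takes -ak, giving *ubapeoak*.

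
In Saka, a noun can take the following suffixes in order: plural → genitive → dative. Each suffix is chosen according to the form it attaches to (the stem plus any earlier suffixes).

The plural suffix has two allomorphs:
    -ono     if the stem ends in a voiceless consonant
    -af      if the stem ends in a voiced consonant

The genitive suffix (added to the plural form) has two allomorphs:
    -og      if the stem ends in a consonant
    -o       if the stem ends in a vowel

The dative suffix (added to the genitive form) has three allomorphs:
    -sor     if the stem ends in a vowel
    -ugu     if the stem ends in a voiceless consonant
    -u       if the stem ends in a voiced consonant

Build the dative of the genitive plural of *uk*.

*uk* — final consonant /k/ (voiceless) → -ono → *ukono*.
Since the final sound of the plural form *ukono* is /o/ (a vowel), it takes -o, giving *ukonoo*.
The genitive form *ukonoo* — final sound /o/ (a vowel) → -sor → *ukonoosor*.

ukonoosor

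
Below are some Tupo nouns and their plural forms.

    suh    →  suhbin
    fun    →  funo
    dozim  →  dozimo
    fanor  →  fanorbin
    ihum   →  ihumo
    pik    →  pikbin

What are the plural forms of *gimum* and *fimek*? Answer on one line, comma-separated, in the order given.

The alternation tracks the final consonant of the stem — -o when the stem ends in a nasal (*fun*, *dozim*, *ihum*); -bin when the stem ends in a non-nasal consonant (*suh*, *fanor*, *pik*).
*gimum* — final consonant /m/ (a nasal) → -o → *gimumo*.
*fimek*: final consonant = /k/, non-nasal → -bin → *fimekbin*.

gimumo, fimekbin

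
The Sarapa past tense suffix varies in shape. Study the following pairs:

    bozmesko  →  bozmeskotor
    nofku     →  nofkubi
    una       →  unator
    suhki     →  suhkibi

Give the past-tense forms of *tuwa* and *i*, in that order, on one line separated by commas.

Looking at the last vowel of each stem: -bi when the last vowel of the stem is a high vowel (*nofku*, *suhki*); -tor when the last vowel of the stem is a non-high vowel (*bozmesko*, *una*).
*tuwa*: last vowel = /a/, a non-high vowel → -tor → *tuwator*.
Since the last vowel of *i* is /i/ (a high vowel), it takes -bi, giving *ibi*.

tuwator, ibi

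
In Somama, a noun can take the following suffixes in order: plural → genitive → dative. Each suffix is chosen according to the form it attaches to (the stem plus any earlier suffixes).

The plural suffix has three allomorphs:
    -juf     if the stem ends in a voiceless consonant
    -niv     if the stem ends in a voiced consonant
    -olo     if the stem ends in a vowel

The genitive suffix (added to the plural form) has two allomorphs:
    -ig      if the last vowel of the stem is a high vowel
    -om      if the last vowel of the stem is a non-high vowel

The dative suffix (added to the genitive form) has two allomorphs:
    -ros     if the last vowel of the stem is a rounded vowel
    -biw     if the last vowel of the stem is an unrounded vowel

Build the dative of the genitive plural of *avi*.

*avi*: final sound = /i/, a vowel → -olo → *aviolo*.
The plural form *aviolo* — last vowel /o/ (a non-high vowel) → -om → *avioloom*.
The last vowel of the genitive form *avioloom* is /o/, which is a rounded vowel, so the dative suffix is -ros, giving *avioloomros*.

avioloomros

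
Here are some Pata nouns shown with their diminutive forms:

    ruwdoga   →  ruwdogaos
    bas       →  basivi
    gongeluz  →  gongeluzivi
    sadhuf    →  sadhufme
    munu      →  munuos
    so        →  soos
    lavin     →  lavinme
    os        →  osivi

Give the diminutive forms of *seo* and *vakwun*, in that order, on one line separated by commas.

seoos, vakwunme

Looking at the final sound of each stem: -ivi when the stem ends in a sibilant (*bas*, *gongeluz*, *os*); -me when the stem ends in a non-sibilant consonant (*sadhuf*, *lavin*); -os when the stem ends in a vowel (*ruwdoga*, *munu*, *so*).
*seo* — final sound /o/ (a vowel) → -os → *seoos*.
*vakwun* — final sound /n/ (a non-sibilant consonant) → -me → *vakwunme*.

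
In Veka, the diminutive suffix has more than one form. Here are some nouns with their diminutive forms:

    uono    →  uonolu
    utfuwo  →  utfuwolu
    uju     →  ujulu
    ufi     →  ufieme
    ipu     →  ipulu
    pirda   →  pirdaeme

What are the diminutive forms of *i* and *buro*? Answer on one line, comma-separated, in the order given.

ieme, burolu

The alternation tracks the last vowel of the stem — -lu when the last vowel of the stem is a rounded vowel (*uono*, *utfuwo*, *uju*, *ipu*); -eme when the last vowel of the stem is an unrounded vowel (*ufi*, *pirda*).
Since the last vowel of *i* is /i/ (an unrounded vowel), it takes -eme, giving *ieme*.
Since the last vowel of *buro* is /o/ (a rounded vowel), it takes -lu, giving *burolu*.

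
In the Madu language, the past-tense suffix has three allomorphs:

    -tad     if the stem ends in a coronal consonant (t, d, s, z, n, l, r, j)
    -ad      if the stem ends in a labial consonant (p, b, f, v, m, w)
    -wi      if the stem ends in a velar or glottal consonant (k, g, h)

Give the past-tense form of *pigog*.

Since the final consonant of *pigog* is /g/ (velar/glottal), it takes -wi, giving *pigogwi*.

pigogwi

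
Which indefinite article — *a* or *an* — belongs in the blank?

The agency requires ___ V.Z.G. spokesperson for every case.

a

The indefinite article is chosen by the initial *sound* of the following word, not its spelling.
The initialism *V.Z.G.* is read letter by letter; the first letter, V, is pronounced /viː/, which begins with a consonant sound.
So the article is *a*: The agency requires a V.Z.G. spokesperson for every case.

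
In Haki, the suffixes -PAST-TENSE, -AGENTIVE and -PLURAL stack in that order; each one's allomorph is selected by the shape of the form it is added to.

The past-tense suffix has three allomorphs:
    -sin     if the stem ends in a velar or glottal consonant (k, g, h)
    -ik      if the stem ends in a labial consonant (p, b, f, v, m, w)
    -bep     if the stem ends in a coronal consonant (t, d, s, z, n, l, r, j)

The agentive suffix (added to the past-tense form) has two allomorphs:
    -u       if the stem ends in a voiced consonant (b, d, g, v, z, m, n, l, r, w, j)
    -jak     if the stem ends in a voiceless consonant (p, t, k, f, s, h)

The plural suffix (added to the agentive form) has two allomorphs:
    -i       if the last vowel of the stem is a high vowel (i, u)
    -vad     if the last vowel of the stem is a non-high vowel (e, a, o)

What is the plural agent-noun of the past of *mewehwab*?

*mewehwab* — final consonant /b/ (labial) → -ik → *mewehwabik*.
The final consonant of the past-tense form *mewehwabik* is /k/, which is voiceless, so the agentive suffix is -jak, giving *mewehwabikjak*.
Since the last vowel of the agentive form *mewehwabikjak* is /a/ (a non-high vowel), it takes -vad, giving *mewehwabikjakvad*.

mewehwabikjakvad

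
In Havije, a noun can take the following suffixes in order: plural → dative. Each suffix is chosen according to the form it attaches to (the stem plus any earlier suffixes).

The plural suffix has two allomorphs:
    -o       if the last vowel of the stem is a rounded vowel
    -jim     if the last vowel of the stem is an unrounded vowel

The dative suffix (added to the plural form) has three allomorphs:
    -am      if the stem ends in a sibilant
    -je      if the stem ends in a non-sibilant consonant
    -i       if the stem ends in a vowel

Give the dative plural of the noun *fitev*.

*fitev*: last vowel = /e/, an unrounded vowel → -jim → *fitevjim*.
The plural form *fitevjim*: final sound = /m/, a non-sibilant consonant → -je → *fitevjimje*.

fitevjimje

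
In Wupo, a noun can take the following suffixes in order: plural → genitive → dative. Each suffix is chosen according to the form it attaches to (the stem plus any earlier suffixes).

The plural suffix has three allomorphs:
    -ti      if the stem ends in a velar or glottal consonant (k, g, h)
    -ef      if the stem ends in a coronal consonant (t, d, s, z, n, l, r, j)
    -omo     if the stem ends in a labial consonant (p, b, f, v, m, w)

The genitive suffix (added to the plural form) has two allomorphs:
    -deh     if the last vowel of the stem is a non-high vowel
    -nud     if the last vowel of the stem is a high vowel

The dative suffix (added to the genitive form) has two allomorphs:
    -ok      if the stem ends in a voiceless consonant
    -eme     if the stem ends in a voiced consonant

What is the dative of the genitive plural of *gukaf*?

gukafomodehok

The final consonant of *gukaf* is /f/, which is labial, so the plural suffix is -omo, giving *gukafomo*.
The plural form *gukafomo* — last vowel /o/ (a non-high vowel) → -deh → *gukafomodeh*.
Since the final consonant of the genitive form *gukafomodeh* is /h/ (voiceless), it takes -ok, giving *gukafomodehok*.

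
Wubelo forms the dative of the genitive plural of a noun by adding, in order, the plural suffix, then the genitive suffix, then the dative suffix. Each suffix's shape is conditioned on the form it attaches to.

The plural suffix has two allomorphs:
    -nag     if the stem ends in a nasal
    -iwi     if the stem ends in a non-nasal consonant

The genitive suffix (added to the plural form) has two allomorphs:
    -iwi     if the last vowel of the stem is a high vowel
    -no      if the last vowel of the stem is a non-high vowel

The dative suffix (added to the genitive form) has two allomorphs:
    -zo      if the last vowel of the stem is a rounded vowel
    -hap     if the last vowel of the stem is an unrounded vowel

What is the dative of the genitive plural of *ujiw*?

ujiwiwiiwihap

Since the final consonant of *ujiw* is /w/ (non-nasal), it takes -iwi, giving *ujiwiwi*.
The plural form *ujiwiwi* — last vowel /i/ (a high vowel) → -iwi → *ujiwiwiiwi*.
The genitive form *ujiwiwiiwi* — last vowel /i/ (an unrounded vowel) → -hap → *ujiwiwiiwihap*.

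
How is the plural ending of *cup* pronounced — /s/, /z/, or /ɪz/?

The stem *cup* ends in a voiceless non-sibilant consonant.
The plural suffix surfaces as /ɪz/ after sibilants, /s/ after other voiceless consonants, and /z/ after other voiced sounds.
So the plural -s on *cup* is pronounced /s/.

/s/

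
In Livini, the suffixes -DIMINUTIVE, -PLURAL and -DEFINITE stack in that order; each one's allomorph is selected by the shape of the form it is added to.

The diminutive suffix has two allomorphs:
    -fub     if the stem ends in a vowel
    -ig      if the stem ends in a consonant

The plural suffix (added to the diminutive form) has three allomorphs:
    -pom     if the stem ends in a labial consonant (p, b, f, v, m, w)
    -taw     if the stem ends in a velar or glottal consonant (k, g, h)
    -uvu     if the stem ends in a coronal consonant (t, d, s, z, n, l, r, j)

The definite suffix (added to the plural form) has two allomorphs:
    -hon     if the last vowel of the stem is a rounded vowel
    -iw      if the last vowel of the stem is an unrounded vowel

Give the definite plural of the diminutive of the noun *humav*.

Since the final sound of *humav* is /v/ (a consonant), it takes -ig, giving *humavig*.
The final consonant of the diminutive form *humavig* is /g/, which is velar/glottal, so the plural suffix is -taw, giving *humavigtaw*.
Since the last vowel of the plural form *humavigtaw* is /a/ (an unrounded vowel), it takes -iw, giving *humavigtawiw*.

humavigtawiw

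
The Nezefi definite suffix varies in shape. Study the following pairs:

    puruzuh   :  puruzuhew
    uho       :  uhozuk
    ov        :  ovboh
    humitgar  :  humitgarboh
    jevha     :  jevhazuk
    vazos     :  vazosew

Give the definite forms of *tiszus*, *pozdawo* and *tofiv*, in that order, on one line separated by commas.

The alternation tracks the final sound of the stem — -ew when the stem ends in a voiceless consonant (*puruzuh*, *vazos*); -boh when the stem ends in a voiced consonant (*ov*, *humitgar*); -zuk when the stem ends in a vowel (*uho*, *jevha*).
*tiszus* — final sound /s/ (a voiceless consonant) → -ew → *tiszusew*.
The final sound of *pozdawo* is /o/, which is a vowel, so the suffix is -zuk, giving *pozdawozuk*.
*tofiv*: final sound = /v/, a voiced consonant → -boh → *tofivboh*.

tiszusew, pozdawozuk, tofivboh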